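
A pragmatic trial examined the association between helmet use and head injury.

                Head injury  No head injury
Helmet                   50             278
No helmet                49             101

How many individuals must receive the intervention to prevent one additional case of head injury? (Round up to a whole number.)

Risk in treated group = 50/328 = 0.15244; risk in control = 49/150 = 0.32667.
Absolute risk reduction = 0.32667 − 0.15244 = 0.17423
NNT = 1 / ARR = 1 / 0.17423 = 5.740 → round up → 6

6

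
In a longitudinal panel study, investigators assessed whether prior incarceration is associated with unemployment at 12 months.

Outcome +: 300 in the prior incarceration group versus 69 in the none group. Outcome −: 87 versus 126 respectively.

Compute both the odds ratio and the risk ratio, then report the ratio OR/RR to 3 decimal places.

From the description: a = 300, b = 87, c = 69, d = 126.
OR = (300·126)/(87·69) = 37800/6003 = 6.29685
Risk in exposed = 300/387 = 0.77519; risk in unexposed = 69/195 = 0.35385; RR = 2.19077
OR/RR = 6.29685 / 2.19077 = 2.87427
The outcome is not rare, so the OR lies further from 1 than the RR.

2.874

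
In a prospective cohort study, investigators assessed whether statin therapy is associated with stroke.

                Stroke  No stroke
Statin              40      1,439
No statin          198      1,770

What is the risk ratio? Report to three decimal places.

0.269

Cells: a = 40, b = 1439, c = 198, d = 1770.
Risk in exposed = 40/1479 = 0.02705; risk in unexposed = 198/1968 = 0.10061.
RR = 0.02705 / 0.10061 = 0.26881
The risk is 73% lower among the exposed than among the unexposed.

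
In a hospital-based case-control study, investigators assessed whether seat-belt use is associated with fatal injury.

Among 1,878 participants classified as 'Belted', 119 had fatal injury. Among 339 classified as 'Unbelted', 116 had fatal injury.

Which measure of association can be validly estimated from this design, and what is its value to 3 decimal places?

From the description: a = 119, b = 1759, c = 116, d = 223.
This is a hospital-based case-control study: participants were sampled on outcome status, so risks in the source population cannot be estimated directly — relative risk is not valid here. The odds ratio is the appropriate measure.
OR = (a·d)/(b·c) = (119 × 223) / (1759 × 116) = 26537 / 204044 = 0.13006

0.130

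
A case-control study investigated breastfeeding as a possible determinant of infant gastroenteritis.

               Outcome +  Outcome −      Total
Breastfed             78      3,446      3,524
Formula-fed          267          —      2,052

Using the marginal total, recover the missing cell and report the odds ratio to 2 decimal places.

The missing cell is in the unexposed row: 2052 − 267 = 1785.
So a = 78, b = 3446, c = 267, d = 1785.
OR = (a·d)/(b·c) = (78 × 1785) / (3446 × 267) = 139230 / 920082 = 0.15132

0.15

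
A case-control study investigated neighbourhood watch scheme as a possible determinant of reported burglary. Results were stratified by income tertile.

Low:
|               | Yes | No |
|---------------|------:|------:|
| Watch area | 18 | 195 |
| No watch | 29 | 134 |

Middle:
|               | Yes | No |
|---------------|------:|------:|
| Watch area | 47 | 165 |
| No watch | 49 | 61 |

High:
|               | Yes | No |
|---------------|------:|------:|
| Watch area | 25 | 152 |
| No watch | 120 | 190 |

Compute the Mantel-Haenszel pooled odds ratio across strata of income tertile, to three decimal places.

0.323

OR_MH = Σ(aᵢdᵢ/nᵢ) / Σ(bᵢcᵢ/nᵢ), where nᵢ is the stratum total.
Stratum 1 (Low): n = 376; a·d/n = 18·134/376 = 6.4149; b·c/n = 195·29/376 = 15.0399
Stratum 2 (Middle): n = 322; a·d/n = 47·61/322 = 8.9037; b·c/n = 165·49/322 = 25.1087
Stratum 3 (High): n = 487; a·d/n = 25·190/487 = 9.7536; b·c/n = 152·120/487 = 37.4538
OR_MH = (6.4149 + 8.9037 + 9.7536) / (15.0399 + 25.1087 + 37.4538) = 25.0722 / 77.6024 = 0.32309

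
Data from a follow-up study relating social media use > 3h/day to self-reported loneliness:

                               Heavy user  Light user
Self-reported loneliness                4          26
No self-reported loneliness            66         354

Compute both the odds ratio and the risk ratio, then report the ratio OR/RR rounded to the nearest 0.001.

0.988

Reading the table with exposure as columns: a = 4 (Heavy user, case), b = 66 (Heavy user, non-case), c = 26 (Light user, case), d = 354.
OR = (4·354)/(66·26) = 1416/1716 = 0.82517
Risk in exposed = 4/70 = 0.05714; risk in unexposed = 26/380 = 0.06842; RR = 0.83516
OR/RR = 0.82517 / 0.83516 = 0.98804
The outcome is rare in both groups, so OR ≈ RR (ratio near 1).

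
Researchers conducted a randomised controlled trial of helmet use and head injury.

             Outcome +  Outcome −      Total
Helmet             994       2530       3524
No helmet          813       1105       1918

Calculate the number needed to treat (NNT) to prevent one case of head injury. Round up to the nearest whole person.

Risk in treated group = 994/3524 = 0.28207; risk in control = 813/1918 = 0.42388.
Absolute risk reduction = 0.42388 − 0.28207 = 0.14181
NNT = 1 / ARR = 1 / 0.14181 = 7.052 → round up → 8

8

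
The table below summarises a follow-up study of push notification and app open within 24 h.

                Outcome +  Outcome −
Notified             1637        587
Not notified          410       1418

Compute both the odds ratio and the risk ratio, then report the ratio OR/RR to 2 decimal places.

Cells: a = 1637, b = 587, c = 410, d = 1418.
OR = (1637·1418)/(587·410) = 2321266/240670 = 9.64502
Risk in exposed = 1637/2224 = 0.73606; risk in unexposed = 410/1828 = 0.22429; RR = 3.28176
OR/RR = 9.64502 / 3.28176 = 2.93898
The outcome is not rare, so the OR lies further from 1 than the RR.

2.94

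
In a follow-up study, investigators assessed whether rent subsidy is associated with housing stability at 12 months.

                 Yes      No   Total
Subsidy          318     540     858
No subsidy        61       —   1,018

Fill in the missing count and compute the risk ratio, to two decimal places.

6.19

The missing cell is in the unexposed row: 1018 − 61 = 957.
So a = 318, b = 540, c = 61, d = 957.
RR = [a/(a+b)] / [c/(c+d)] = (318/858) / (61/1018) = 0.37063/0.05992 = 6.18526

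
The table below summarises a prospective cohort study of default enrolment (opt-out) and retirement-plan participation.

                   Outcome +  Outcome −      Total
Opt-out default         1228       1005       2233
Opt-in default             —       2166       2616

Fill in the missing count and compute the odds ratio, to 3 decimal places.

The missing cell is in the unexposed row: 2616 − 2166 = 450.
So a = 1228, b = 1005, c = 450, d = 2166.
OR = (a·d)/(b·c) = (1228 × 2166) / (1005 × 450) = 2659848 / 452250 = 5.88137

5.881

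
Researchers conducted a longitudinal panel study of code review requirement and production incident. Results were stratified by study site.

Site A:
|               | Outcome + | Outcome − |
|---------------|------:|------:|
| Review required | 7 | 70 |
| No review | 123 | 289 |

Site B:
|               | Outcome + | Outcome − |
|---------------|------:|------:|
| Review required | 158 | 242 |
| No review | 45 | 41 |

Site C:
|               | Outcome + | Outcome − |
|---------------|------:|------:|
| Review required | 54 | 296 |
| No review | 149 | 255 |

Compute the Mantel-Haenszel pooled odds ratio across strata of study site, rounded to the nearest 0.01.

0.36

OR_MH = Σ(aᵢdᵢ/nᵢ) / Σ(bᵢcᵢ/nᵢ), where nᵢ is the stratum total.
Stratum 1 (Site A): n = 489; a·d/n = 7·289/489 = 4.1370; b·c/n = 70·123/489 = 17.6074
Stratum 2 (Site B): n = 486; a·d/n = 158·41/486 = 13.3292; b·c/n = 242·45/486 = 22.4074
Stratum 3 (Site C): n = 754; a·d/n = 54·255/754 = 18.2626; b·c/n = 296·149/754 = 58.4934
OR_MH = (4.1370 + 13.3292 + 18.2626) / (17.6074 + 22.4074 + 58.4934) = 35.7288 / 98.5081 = 0.36270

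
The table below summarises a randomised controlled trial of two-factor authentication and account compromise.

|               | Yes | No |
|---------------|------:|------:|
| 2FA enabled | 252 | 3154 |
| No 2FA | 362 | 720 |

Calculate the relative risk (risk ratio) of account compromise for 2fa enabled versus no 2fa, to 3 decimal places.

0.221

Cells: a = 252, b = 3154, c = 362, d = 720.
Risk in exposed = 252/3406 = 0.07399; risk in unexposed = 362/1082 = 0.33457.
RR = 0.07399 / 0.33457 = 0.22114
The risk is 78% lower among the exposed than among the unexposed.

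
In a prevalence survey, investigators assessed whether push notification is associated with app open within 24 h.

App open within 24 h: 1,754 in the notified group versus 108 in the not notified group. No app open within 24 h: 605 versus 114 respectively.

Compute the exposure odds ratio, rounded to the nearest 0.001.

From the description: a = 1754, b = 605, c = 108, d = 114.
OR = (a·d)/(b·c) = (1754 × 114) / (605 × 108) = 199956 / 65340 = 3.06024
The odds of app open within 24 h are about 3.06 times as high in the notified group.

3.060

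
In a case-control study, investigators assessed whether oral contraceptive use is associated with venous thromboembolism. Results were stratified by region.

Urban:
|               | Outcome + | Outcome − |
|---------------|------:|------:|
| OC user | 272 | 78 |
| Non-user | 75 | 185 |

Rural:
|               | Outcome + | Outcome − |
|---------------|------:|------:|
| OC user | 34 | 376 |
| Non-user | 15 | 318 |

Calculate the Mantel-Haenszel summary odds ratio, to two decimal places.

OR_MH = Σ(aᵢdᵢ/nᵢ) / Σ(bᵢcᵢ/nᵢ), where nᵢ is the stratum total.
Stratum 1 (Urban): n = 610; a·d/n = 272·185/610 = 82.4918; b·c/n = 78·75/610 = 9.5902
Stratum 2 (Rural): n = 743; a·d/n = 34·318/743 = 14.5518; b·c/n = 376·15/743 = 7.5908
OR_MH = (82.4918 + 14.5518) / (9.5902 + 7.5908) = 97.0436 / 17.1810 = 5.64831

5.65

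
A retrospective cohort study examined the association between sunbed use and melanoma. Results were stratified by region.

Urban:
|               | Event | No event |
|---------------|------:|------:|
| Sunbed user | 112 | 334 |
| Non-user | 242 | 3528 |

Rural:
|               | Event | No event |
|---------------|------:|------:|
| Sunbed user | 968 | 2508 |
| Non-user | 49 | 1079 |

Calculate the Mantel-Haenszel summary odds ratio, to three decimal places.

OR_MH = Σ(aᵢdᵢ/nᵢ) / Σ(bᵢcᵢ/nᵢ), where nᵢ is the stratum total.
Stratum 1 (Urban): n = 4216; a·d/n = 112·3528/4216 = 93.7230; b·c/n = 334·242/4216 = 19.1717
Stratum 2 (Rural): n = 4604; a·d/n = 968·1079/4604 = 226.8619; b·c/n = 2508·49/4604 = 26.6924
OR_MH = (93.7230 + 226.8619) / (19.1717 + 26.6924) = 320.5848 / 45.8642 = 6.98988

6.990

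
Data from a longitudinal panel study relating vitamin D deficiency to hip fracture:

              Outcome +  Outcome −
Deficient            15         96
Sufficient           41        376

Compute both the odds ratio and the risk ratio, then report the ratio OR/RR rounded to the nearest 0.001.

Cells: a = 15, b = 96, c = 41, d = 376.
OR = (15·376)/(96·41) = 5640/3936 = 1.43293
Risk in exposed = 15/111 = 0.13514; risk in unexposed = 41/417 = 0.09832; RR = 1.37442
OR/RR = 1.43293 / 1.37442 = 1.04257
The outcome is not rare, so the OR lies further from 1 than the RR.

1.043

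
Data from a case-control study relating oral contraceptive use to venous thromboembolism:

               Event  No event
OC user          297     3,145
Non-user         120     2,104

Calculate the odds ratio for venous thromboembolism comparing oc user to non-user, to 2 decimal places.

1.66

Cells: a = 297, b = 3145, c = 120, d = 2104.
OR = (a·d)/(b·c) = (297 × 2104) / (3145 × 120) = 624888 / 377400 = 1.65577
The odds of venous thromboembolism are about 1.66 times as high in the oc user group.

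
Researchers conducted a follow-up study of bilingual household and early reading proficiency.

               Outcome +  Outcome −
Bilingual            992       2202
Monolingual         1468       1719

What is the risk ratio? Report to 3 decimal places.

0.674

Cells: a = 992, b = 2202, c = 1468, d = 1719.
Risk in exposed = 992/3194 = 0.31058; risk in unexposed = 1468/3187 = 0.46062.
RR = 0.31058 / 0.46062 = 0.67427
The risk is 33% lower among the exposed than among the unexposed.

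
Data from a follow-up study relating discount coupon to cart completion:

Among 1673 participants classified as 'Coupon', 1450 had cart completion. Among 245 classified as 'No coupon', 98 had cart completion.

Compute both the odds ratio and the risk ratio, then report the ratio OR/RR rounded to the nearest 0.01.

From the description: a = 1450, b = 223, c = 98, d = 147.
OR = (1450·147)/(223·98) = 213150/21854 = 9.75336
Risk in exposed = 1450/1673 = 0.86671; risk in unexposed = 98/245 = 0.40000; RR = 2.16677
OR/RR = 9.75336 / 2.16677 = 4.50135
The outcome is not rare, so the OR lies further from 1 than the RR.

4.50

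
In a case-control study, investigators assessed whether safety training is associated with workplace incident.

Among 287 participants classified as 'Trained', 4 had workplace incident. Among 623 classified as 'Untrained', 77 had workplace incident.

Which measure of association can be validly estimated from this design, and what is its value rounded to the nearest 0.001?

From the description: a = 4, b = 283, c = 77, d = 546.
This is a case-control study: participants were sampled on outcome status, so risks in the source population cannot be estimated directly — relative risk is not valid here. The odds ratio is the appropriate measure.
OR = (a·d)/(b·c) = (4 × 546) / (283 × 77) = 2184 / 21791 = 0.10022

0.100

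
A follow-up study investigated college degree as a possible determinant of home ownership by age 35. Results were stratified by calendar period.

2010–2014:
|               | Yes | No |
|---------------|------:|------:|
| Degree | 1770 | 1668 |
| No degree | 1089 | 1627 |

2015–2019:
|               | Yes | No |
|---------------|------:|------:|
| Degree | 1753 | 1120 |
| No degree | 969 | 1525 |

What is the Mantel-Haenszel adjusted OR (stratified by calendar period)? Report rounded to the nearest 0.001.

OR_MH = Σ(aᵢdᵢ/nᵢ) / Σ(bᵢcᵢ/nᵢ), where nᵢ is the stratum total.
Stratum 1 (2010–2014): n = 6154; a·d/n = 1770·1627/6154 = 467.9542; b·c/n = 1668·1089/6154 = 295.1661
Stratum 2 (2015–2019): n = 5367; a·d/n = 1753·1525/5367 = 498.1042; b·c/n = 1120·969/5367 = 202.2135
OR_MH = (467.9542 + 498.1042) / (295.1661 + 202.2135) = 966.0583 / 497.3796 = 1.94230

1.942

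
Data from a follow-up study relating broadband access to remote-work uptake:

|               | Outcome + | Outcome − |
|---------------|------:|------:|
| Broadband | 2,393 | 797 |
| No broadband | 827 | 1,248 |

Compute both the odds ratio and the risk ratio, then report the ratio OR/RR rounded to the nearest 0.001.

Cells: a = 2393, b = 797, c = 827, d = 1248.
OR = (2393·1248)/(797·827) = 2986464/659119 = 4.53099
Risk in exposed = 2393/3190 = 0.75016; risk in unexposed = 827/2075 = 0.39855; RR = 1.88219
OR/RR = 4.53099 / 1.88219 = 2.40729
The outcome is not rare, so the OR lies further from 1 than the RR.

2.407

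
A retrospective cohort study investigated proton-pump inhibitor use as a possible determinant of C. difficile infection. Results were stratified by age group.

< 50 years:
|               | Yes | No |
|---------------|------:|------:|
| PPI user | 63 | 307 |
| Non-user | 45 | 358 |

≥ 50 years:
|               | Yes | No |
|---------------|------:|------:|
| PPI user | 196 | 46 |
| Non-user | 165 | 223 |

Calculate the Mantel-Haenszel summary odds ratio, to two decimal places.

3.29

OR_MH = Σ(aᵢdᵢ/nᵢ) / Σ(bᵢcᵢ/nᵢ), where nᵢ is the stratum total.
Stratum 1 (< 50 years): n = 773; a·d/n = 63·358/773 = 29.1772; b·c/n = 307·45/773 = 17.8719
Stratum 2 (≥ 50 years): n = 630; a·d/n = 196·223/630 = 69.3778; b·c/n = 46·165/630 = 12.0476
OR_MH = (29.1772 + 69.3778) / (17.8719 + 12.0476) = 98.5550 / 29.9195 = 3.29400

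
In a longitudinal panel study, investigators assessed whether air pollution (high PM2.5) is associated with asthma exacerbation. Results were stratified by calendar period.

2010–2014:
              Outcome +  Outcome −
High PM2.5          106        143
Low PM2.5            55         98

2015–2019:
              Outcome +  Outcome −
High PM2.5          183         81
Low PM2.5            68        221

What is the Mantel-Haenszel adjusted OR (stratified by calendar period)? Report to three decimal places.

OR_MH = Σ(aᵢdᵢ/nᵢ) / Σ(bᵢcᵢ/nᵢ), where nᵢ is the stratum total.
Stratum 1 (2010–2014): n = 402; a·d/n = 106·98/402 = 25.8408; b·c/n = 143·55/402 = 19.5647
Stratum 2 (2015–2019): n = 553; a·d/n = 183·221/553 = 73.1338; b·c/n = 81·68/553 = 9.9602
OR_MH = (25.8408 + 73.1338) / (19.5647 + 9.9602) = 98.9746 / 29.5249 = 3.35224

3.352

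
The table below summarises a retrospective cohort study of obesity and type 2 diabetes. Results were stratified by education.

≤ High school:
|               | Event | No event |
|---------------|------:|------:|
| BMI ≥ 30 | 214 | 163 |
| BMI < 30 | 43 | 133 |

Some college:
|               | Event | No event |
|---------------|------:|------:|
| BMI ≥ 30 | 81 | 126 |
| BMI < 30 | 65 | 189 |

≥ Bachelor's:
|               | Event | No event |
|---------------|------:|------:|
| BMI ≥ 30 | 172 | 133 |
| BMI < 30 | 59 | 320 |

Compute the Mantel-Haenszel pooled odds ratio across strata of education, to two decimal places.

OR_MH = Σ(aᵢdᵢ/nᵢ) / Σ(bᵢcᵢ/nᵢ), where nᵢ is the stratum total.
Stratum 1 (≤ High school): n = 553; a·d/n = 214·133/553 = 51.4684; b·c/n = 163·43/553 = 12.6745
Stratum 2 (Some college): n = 461; a·d/n = 81·189/461 = 33.2082; b·c/n = 126·65/461 = 17.7657
Stratum 3 (≥ Bachelor's): n = 684; a·d/n = 172·320/684 = 80.4678; b·c/n = 133·59/684 = 11.4722
OR_MH = (51.4684 + 33.2082 + 80.4678) / (12.6745 + 17.7657 + 11.4722) = 165.1444 / 41.9125 = 3.94022

3.94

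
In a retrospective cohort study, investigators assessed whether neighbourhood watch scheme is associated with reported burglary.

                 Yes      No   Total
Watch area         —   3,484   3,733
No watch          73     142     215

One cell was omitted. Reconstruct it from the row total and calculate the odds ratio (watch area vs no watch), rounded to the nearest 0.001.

The missing cell is in the exposed row: 3733 − 3484 = 249.
So a = 249, b = 3484, c = 73, d = 142.
OR = (a·d)/(b·c) = (249 × 142) / (3484 × 73) = 35358 / 254332 = 0.13902

0.139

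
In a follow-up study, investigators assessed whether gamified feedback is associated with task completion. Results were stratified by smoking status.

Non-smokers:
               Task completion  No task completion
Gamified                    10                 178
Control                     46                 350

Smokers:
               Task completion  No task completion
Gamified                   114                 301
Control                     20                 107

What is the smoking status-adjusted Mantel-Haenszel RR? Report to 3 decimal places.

1.112

RR_MH = Σ(aᵢ·n₀ᵢ/nᵢ) / Σ(cᵢ·n₁ᵢ/nᵢ), with n₁ᵢ = aᵢ+bᵢ (exposed), n₀ᵢ = cᵢ+dᵢ (unexposed), nᵢ = n₁ᵢ+n₀ᵢ.
Stratum 1 (Non-smokers): n₁ = 188, n₀ = 396, n = 584; a·n₀/n = 10·396/584 = 6.7808; c·n₁/n = 46·188/584 = 14.8082
Stratum 2 (Smokers): n₁ = 415, n₀ = 127, n = 542; a·n₀/n = 114·127/542 = 26.7122; c·n₁/n = 20·415/542 = 15.3137
RR_MH = (6.7808 + 26.7122) / (14.8082 + 15.3137) = 33.4930 / 30.1219 = 1.11192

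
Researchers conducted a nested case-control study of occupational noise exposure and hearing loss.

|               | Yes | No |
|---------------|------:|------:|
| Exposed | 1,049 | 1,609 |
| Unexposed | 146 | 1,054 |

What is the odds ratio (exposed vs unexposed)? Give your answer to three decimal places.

Cells: a = 1049, b = 1609, c = 146, d = 1054.
OR = (a·d)/(b·c) = (1049 × 1054) / (1609 × 146) = 1105646 / 234914 = 4.70660
The odds of hearing loss are about 4.71 times as high in the exposed group.

4.707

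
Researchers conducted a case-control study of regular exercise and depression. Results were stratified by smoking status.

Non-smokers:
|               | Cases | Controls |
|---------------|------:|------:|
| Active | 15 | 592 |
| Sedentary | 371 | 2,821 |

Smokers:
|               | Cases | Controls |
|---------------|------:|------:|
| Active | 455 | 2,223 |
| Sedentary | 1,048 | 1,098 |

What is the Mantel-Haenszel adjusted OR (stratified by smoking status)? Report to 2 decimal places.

OR_MH = Σ(aᵢdᵢ/nᵢ) / Σ(bᵢcᵢ/nᵢ), where nᵢ is the stratum total.
Stratum 1 (Non-smokers): n = 3799; a·d/n = 15·2821/3799 = 11.1385; b·c/n = 592·371/3799 = 57.8131
Stratum 2 (Smokers): n = 4824; a·d/n = 455·1098/4824 = 103.5634; b·c/n = 2223·1048/4824 = 482.9403
OR_MH = (11.1385 + 103.5634) / (57.8131 + 482.9403) = 114.7019 / 540.7534 = 0.21211

0.21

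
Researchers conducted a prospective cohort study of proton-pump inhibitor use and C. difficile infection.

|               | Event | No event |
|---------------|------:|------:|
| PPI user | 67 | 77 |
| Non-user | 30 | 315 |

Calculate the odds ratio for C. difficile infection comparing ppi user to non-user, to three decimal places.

9.136

Cells: a = 67, b = 77, c = 30, d = 315.
OR = (a·d)/(b·c) = (67 × 315) / (77 × 30) = 21105 / 2310 = 9.13636
The odds of C. difficile infection are about 9.14 times as high in the ppi user group.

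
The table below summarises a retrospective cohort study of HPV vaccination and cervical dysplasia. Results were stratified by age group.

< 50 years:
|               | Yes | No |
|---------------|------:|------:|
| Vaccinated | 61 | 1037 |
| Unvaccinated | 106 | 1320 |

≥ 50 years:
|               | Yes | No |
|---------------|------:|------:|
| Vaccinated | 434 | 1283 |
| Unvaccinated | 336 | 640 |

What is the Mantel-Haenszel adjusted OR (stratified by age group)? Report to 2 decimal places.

OR_MH = Σ(aᵢdᵢ/nᵢ) / Σ(bᵢcᵢ/nᵢ), where nᵢ is the stratum total.
Stratum 1 (< 50 years): n = 2524; a·d/n = 61·1320/2524 = 31.9017; b·c/n = 1037·106/2524 = 43.5507
Stratum 2 (≥ 50 years): n = 2693; a·d/n = 434·640/2693 = 103.1415; b·c/n = 1283·336/2693 = 160.0772
OR_MH = (31.9017 + 103.1415) / (43.5507 + 160.0772) = 135.0432 / 203.6280 = 0.66319

0.66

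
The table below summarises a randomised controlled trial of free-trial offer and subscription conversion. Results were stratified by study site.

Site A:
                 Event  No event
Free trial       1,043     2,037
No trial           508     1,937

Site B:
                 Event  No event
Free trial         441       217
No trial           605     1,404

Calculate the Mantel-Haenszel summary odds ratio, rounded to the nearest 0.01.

OR_MH = Σ(aᵢdᵢ/nᵢ) / Σ(bᵢcᵢ/nᵢ), where nᵢ is the stratum total.
Stratum 1 (Site A): n = 5525; a·d/n = 1043·1937/5525 = 365.6635; b·c/n = 2037·508/5525 = 187.2934
Stratum 2 (Site B): n = 2667; a·d/n = 441·1404/2667 = 232.1575; b·c/n = 217·605/2667 = 49.2257
OR_MH = (365.6635 + 232.1575) / (187.2934 + 49.2257) = 597.8210 / 236.5191 = 2.52758

2.53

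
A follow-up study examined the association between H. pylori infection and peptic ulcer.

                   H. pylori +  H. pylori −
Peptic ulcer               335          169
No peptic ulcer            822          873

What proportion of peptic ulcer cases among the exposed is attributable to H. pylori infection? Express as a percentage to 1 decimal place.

44.0

Reading the table with exposure as columns: a = 335 (H. pylori +, case), b = 822 (H. pylori +, non-case), c = 169 (H. pylori −, case), d = 873.
Risk in exposed = 335/1157 = 0.28954; risk in unexposed = 169/1042 = 0.16219.
RR = 0.28954/0.16219 = 1.78522
AR% = (RR − 1)/RR × 100 = (1.78522 − 1)/1.78522 × 100 = 43.9846%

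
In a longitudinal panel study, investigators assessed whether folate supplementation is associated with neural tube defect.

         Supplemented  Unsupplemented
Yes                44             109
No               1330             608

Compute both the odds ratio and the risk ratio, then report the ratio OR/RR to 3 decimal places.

Reading the table with exposure as columns: a = 44 (Supplemented, case), b = 1330 (Supplemented, non-case), c = 109 (Unsupplemented, case), d = 608.
OR = (44·608)/(1330·109) = 26752/144970 = 0.18453
Risk in exposed = 44/1374 = 0.03202; risk in unexposed = 109/717 = 0.15202; RR = 0.21065
OR/RR = 0.18453 / 0.21065 = 0.87603
The outcome is not rare, so the OR lies further from 1 than the RR.

0.876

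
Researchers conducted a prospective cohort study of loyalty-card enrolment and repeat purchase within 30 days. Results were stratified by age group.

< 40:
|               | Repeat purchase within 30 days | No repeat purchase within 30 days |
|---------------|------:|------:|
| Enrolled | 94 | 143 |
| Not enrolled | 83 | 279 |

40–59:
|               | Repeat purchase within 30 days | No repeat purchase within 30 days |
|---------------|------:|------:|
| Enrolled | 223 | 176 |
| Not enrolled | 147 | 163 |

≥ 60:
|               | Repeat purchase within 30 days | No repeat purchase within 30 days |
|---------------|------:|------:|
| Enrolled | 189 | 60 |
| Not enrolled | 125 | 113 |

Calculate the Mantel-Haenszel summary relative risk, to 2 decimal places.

RR_MH = Σ(aᵢ·n₀ᵢ/nᵢ) / Σ(cᵢ·n₁ᵢ/nᵢ), with n₁ᵢ = aᵢ+bᵢ (exposed), n₀ᵢ = cᵢ+dᵢ (unexposed), nᵢ = n₁ᵢ+n₀ᵢ.
Stratum 1 (< 40): n₁ = 237, n₀ = 362, n = 599; a·n₀/n = 94·362/599 = 56.8080; c·n₁/n = 83·237/599 = 32.8397
Stratum 2 (40–59): n₁ = 399, n₀ = 310, n = 709; a·n₀/n = 223·310/709 = 97.5035; c·n₁/n = 147·399/709 = 82.7264
Stratum 3 (≥ 60): n₁ = 249, n₀ = 238, n = 487; a·n₀/n = 189·238/487 = 92.3655; c·n₁/n = 125·249/487 = 63.9117
RR_MH = (56.8080 + 97.5035 + 92.3655) / (32.8397 + 82.7264 + 63.9117) = 246.6770 / 179.4778 = 1.37442

1.37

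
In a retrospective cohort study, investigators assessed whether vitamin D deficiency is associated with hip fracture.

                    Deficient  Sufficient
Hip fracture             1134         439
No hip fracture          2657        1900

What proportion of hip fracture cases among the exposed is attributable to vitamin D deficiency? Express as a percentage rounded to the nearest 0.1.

37.3

Reading the table with exposure as columns: a = 1134 (Deficient, case), b = 2657 (Deficient, non-case), c = 439 (Sufficient, case), d = 1900.
Risk in exposed = 1134/3791 = 0.29913; risk in unexposed = 439/2339 = 0.18769.
RR = 0.29913/0.18769 = 1.59377
AR% = (RR − 1)/RR × 100 = (1.59377 − 1)/1.59377 × 100 = 37.2556%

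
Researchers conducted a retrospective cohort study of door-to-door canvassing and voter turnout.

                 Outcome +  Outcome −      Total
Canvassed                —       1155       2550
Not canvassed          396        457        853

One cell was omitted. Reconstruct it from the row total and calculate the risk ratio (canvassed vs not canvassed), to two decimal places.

1.18

The missing cell is in the exposed row: 2550 − 1155 = 1395.
So a = 1395, b = 1155, c = 396, d = 457.
RR = [a/(a+b)] / [c/(c+d)] = (1395/2550) / (396/853) = 0.54706/0.46424 = 1.17839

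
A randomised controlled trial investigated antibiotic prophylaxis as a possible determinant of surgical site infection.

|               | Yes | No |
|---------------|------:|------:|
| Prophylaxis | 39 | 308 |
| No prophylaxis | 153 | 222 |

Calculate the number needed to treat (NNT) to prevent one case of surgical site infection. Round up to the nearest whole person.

4

Risk in treated group = 39/347 = 0.11239; risk in control = 153/375 = 0.40800.
Absolute risk reduction = 0.40800 − 0.11239 = 0.29561
NNT = 1 / ARR = 1 / 0.29561 = 3.383 → round up → 4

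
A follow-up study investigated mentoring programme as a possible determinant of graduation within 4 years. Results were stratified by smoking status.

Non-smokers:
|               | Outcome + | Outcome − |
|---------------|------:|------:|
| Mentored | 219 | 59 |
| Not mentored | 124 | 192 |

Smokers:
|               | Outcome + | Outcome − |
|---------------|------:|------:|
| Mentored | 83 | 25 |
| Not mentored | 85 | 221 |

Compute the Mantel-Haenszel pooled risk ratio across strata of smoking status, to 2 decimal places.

RR_MH = Σ(aᵢ·n₀ᵢ/nᵢ) / Σ(cᵢ·n₁ᵢ/nᵢ), with n₁ᵢ = aᵢ+bᵢ (exposed), n₀ᵢ = cᵢ+dᵢ (unexposed), nᵢ = n₁ᵢ+n₀ᵢ.
Stratum 1 (Non-smokers): n₁ = 278, n₀ = 316, n = 594; a·n₀/n = 219·316/594 = 116.5051; c·n₁/n = 124·278/594 = 58.0337
Stratum 2 (Smokers): n₁ = 108, n₀ = 306, n = 414; a·n₀/n = 83·306/414 = 61.3478; c·n₁/n = 85·108/414 = 22.1739
RR_MH = (116.5051 + 61.3478) / (58.0337 + 22.1739) = 177.8529 / 80.2076 = 2.21741

2.22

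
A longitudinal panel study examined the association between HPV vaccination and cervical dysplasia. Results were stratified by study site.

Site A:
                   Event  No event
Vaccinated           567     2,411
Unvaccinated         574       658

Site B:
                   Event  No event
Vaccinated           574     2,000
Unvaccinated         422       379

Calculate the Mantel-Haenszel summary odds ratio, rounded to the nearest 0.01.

OR_MH = Σ(aᵢdᵢ/nᵢ) / Σ(bᵢcᵢ/nᵢ), where nᵢ is the stratum total.
Stratum 1 (Site A): n = 4210; a·d/n = 567·658/4210 = 88.6190; b·c/n = 2411·574/4210 = 328.7207
Stratum 2 (Site B): n = 3375; a·d/n = 574·379/3375 = 64.4581; b·c/n = 2000·422/3375 = 250.0741
OR_MH = (88.6190 + 64.4581) / (328.7207 + 250.0741) = 153.0771 / 578.7947 = 0.26448

0.26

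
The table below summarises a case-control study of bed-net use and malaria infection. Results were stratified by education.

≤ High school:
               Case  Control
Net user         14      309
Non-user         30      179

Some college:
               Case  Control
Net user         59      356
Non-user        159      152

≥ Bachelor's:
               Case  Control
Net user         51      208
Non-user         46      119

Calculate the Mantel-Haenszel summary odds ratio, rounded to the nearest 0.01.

OR_MH = Σ(aᵢdᵢ/nᵢ) / Σ(bᵢcᵢ/nᵢ), where nᵢ is the stratum total.
Stratum 1 (≤ High school): n = 532; a·d/n = 14·179/532 = 4.7105; b·c/n = 309·30/532 = 17.4248
Stratum 2 (Some college): n = 726; a·d/n = 59·152/726 = 12.3526; b·c/n = 356·159/726 = 77.9669
Stratum 3 (≥ Bachelor's): n = 424; a·d/n = 51·119/424 = 14.3137; b·c/n = 208·46/424 = 22.5660
OR_MH = (4.7105 + 12.3526 + 14.3137) / (17.4248 + 77.9669 + 22.5660) = 31.3768 / 117.9578 = 0.26600

0.27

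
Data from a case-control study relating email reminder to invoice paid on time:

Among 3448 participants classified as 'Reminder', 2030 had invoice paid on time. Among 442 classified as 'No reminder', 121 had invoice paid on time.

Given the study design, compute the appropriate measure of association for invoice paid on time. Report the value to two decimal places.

From the description: a = 2030, b = 1418, c = 121, d = 321.
This is a case-control study: participants were sampled on outcome status, so risks in the source population cannot be estimated directly — relative risk is not valid here. The odds ratio is the appropriate measure.
OR = (a·d)/(b·c) = (2030 × 321) / (1418 × 121) = 651630 / 171578 = 3.79786

3.80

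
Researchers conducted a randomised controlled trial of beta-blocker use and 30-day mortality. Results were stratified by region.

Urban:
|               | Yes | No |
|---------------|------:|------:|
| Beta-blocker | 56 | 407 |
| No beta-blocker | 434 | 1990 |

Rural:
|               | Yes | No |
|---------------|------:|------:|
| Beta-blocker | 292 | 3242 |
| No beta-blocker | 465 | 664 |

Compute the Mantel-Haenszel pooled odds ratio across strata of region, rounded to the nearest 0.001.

OR_MH = Σ(aᵢdᵢ/nᵢ) / Σ(bᵢcᵢ/nᵢ), where nᵢ is the stratum total.
Stratum 1 (Urban): n = 2887; a·d/n = 56·1990/2887 = 38.6006; b·c/n = 407·434/2887 = 61.1839
Stratum 2 (Rural): n = 4663; a·d/n = 292·664/4663 = 41.5801; b·c/n = 3242·465/4663 = 323.2962
OR_MH = (38.6006 + 41.5801) / (61.1839 + 323.2962) = 80.1807 / 384.4801 = 0.20854

0.209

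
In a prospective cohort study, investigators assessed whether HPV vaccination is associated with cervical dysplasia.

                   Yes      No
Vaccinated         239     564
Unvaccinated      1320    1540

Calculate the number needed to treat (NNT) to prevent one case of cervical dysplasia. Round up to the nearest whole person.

7

Risk in treated group = 239/803 = 0.29763; risk in control = 1320/2860 = 0.46154.
Absolute risk reduction = 0.46154 − 0.29763 = 0.16390
NNT = 1 / ARR = 1 / 0.16390 = 6.101 → round up → 7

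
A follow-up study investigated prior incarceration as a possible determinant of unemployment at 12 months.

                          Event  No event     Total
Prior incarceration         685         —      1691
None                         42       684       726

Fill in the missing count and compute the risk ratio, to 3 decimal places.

7.002

The missing cell is in the exposed row: 1691 − 685 = 1006.
So a = 685, b = 1006, c = 42, d = 684.
RR = [a/(a+b)] / [c/(c+d)] = (685/1691) / (42/726) = 0.40509/0.05785 = 7.00220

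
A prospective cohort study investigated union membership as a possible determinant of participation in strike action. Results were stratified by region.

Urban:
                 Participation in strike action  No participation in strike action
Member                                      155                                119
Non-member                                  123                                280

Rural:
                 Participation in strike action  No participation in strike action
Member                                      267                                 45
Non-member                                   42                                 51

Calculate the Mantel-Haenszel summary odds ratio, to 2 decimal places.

OR_MH = Σ(aᵢdᵢ/nᵢ) / Σ(bᵢcᵢ/nᵢ), where nᵢ is the stratum total.
Stratum 1 (Urban): n = 677; a·d/n = 155·280/677 = 64.1064; b·c/n = 119·123/677 = 21.6204
Stratum 2 (Rural): n = 405; a·d/n = 267·51/405 = 33.6222; b·c/n = 45·42/405 = 4.6667
OR_MH = (64.1064 + 33.6222) / (21.6204 + 4.6667) = 97.7286 / 26.2871 = 3.71775

3.72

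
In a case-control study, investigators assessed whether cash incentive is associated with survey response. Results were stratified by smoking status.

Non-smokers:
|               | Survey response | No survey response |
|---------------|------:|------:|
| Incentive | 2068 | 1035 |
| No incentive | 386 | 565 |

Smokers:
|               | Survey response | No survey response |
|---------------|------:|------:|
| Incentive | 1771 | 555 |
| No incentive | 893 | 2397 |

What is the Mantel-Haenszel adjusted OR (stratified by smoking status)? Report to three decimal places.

OR_MH = Σ(aᵢdᵢ/nᵢ) / Σ(bᵢcᵢ/nᵢ), where nᵢ is the stratum total.
Stratum 1 (Non-smokers): n = 4054; a·d/n = 2068·565/4054 = 288.2141; b·c/n = 1035·386/4054 = 98.5471
Stratum 2 (Smokers): n = 5616; a·d/n = 1771·2397/5616 = 755.8916; b·c/n = 555·893/5616 = 88.2505
OR_MH = (288.2141 + 755.8916) / (98.5471 + 88.2505) = 1044.1057 / 186.7976 = 5.58950

5.590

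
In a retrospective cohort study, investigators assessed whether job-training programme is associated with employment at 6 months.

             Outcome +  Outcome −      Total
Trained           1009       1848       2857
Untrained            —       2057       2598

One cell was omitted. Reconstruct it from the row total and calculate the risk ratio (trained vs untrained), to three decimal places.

The missing cell is in the unexposed row: 2598 − 2057 = 541.
So a = 1009, b = 1848, c = 541, d = 2057.
RR = [a/(a+b)] / [c/(c+d)] = (1009/2857) / (541/2598) = 0.35317/0.20824 = 1.69599

1.696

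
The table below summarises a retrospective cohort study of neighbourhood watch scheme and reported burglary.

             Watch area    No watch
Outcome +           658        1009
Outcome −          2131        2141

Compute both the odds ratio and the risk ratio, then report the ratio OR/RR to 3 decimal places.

Reading the table with exposure as columns: a = 658 (Watch area, case), b = 2131 (Watch area, non-case), c = 1009 (No watch, case), d = 2141.
OR = (658·2141)/(2131·1009) = 1408778/2150179 = 0.65519
Risk in exposed = 658/2789 = 0.23593; risk in unexposed = 1009/3150 = 0.32032; RR = 0.73654
OR/RR = 0.65519 / 0.73654 = 0.88955
The outcome is not rare, so the OR lies further from 1 than the RR.

0.890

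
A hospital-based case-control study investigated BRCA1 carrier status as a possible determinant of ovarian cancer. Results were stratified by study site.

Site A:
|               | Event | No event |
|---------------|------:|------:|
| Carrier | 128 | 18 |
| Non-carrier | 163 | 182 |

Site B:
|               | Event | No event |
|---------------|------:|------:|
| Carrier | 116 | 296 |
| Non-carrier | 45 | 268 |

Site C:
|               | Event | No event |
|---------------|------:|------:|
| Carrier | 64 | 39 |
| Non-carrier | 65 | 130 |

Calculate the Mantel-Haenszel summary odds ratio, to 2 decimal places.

OR_MH = Σ(aᵢdᵢ/nᵢ) / Σ(bᵢcᵢ/nᵢ), where nᵢ is the stratum total.
Stratum 1 (Site A): n = 491; a·d/n = 128·182/491 = 47.4460; b·c/n = 18·163/491 = 5.9756
Stratum 2 (Site B): n = 725; a·d/n = 116·268/725 = 42.8800; b·c/n = 296·45/725 = 18.3724
Stratum 3 (Site C): n = 298; a·d/n = 64·130/298 = 27.9195; b·c/n = 39·65/298 = 8.5067
OR_MH = (47.4460 + 42.8800 + 27.9195) / (5.9756 + 18.3724 + 8.5067) = 118.2455 / 32.8547 = 3.59905

3.60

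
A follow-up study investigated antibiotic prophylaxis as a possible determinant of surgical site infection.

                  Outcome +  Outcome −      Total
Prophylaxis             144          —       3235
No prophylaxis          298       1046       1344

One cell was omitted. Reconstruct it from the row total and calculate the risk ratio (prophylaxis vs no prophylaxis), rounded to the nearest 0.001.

The missing cell is in the exposed row: 3235 − 144 = 3091.
So a = 144, b = 3091, c = 298, d = 1046.
RR = [a/(a+b)] / [c/(c+d)] = (144/3235) / (298/1344) = 0.04451/0.22173 = 0.20076

0.201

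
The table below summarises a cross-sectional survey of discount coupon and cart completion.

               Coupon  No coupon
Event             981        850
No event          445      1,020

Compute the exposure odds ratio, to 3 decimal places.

2.645

Reading the table with exposure as columns: a = 981 (Coupon, case), b = 445 (Coupon, non-case), c = 850 (No coupon, case), d = 1020.
OR = (a·d)/(b·c) = (981 × 1020) / (445 × 850) = 1000620 / 378250 = 2.64539
The odds of cart completion are about 2.65 times as high in the coupon group.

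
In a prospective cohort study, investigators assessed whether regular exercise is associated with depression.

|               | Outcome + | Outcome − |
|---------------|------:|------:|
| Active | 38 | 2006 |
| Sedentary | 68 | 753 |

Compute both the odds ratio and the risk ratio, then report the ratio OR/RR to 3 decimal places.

0.935

Cells: a = 38, b = 2006, c = 68, d = 753.
OR = (38·753)/(2006·68) = 28614/136408 = 0.20977
Risk in exposed = 38/2044 = 0.01859; risk in unexposed = 68/821 = 0.08283; RR = 0.22446
OR/RR = 0.20977 / 0.22446 = 0.93455
The outcome is rare in both groups, so OR ≈ RR (ratio near 1).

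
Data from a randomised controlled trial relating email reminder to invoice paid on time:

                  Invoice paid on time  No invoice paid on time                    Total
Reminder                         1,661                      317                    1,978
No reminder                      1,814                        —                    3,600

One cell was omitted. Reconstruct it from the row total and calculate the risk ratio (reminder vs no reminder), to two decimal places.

The missing cell is in the unexposed row: 3600 − 1814 = 1786.
So a = 1661, b = 317, c = 1814, d = 1786.
RR = [a/(a+b)] / [c/(c+d)] = (1661/1978) / (1814/3600) = 0.83974/0.50389 = 1.66651

1.67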